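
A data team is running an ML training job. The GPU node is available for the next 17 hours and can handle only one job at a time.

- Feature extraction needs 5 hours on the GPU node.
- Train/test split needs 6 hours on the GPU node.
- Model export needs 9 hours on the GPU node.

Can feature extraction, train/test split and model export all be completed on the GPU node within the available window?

Running back to back, the jobs need 5 + 6 + 9 = 20 hours on the GPU node.
Since 20 > 17, they cannot all fit.

No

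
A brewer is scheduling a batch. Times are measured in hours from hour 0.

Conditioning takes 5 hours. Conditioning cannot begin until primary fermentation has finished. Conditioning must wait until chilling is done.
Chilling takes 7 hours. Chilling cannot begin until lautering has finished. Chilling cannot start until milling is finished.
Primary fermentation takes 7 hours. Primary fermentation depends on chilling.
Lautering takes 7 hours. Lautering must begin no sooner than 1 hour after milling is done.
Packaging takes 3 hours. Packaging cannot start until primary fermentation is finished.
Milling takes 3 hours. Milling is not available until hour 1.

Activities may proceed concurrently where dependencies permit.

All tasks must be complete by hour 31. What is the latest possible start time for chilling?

12

Conditioning must finish by hour 31; it takes 5 hours, so it must start by 31 − 5 = hour 26.
Nothing follows packaging; the deadline of hour 31 is its only limit. It must start by 31 − 3 = hour 28.
Primary fermentation has several dependents: conditioning (must start by hour 26); packaging (must start by hour 28). The earliest of those limits is hour 26, so primary fermentation must start by 26 − 7 = hour 19.
For chilling: primary fermentation (must start by hour 19); conditioning (must start by hour 26). The most restrictive is hour 19; with a 7-hour duration, chilling must start by hour 12.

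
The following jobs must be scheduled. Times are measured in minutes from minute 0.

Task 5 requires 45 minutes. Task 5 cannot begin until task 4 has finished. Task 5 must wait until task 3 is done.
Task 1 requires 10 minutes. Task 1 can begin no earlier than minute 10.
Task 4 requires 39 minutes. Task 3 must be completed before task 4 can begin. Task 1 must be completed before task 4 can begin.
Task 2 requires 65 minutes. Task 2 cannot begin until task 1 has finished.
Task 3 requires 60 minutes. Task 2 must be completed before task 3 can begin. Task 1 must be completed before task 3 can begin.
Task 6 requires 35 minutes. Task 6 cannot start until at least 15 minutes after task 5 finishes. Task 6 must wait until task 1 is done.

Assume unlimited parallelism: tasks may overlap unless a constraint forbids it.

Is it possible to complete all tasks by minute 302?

Task 1 cannot begin until its own release at minute 10. It runs from minute 10 to 10 + 10 = minute 20.
Task 2 cannot begin until task 1 (finishes minute 20). It runs from minute 20 to 20 + 65 = minute 85.
Task 3 needs all of task 2 (finishes minute 85); task 1 (finishes minute 20). That puts its earliest start at minute 85; it finishes at 85 + 60 = minute 145.
For task 4: task 3 (finishes minute 145); task 1 (finishes minute 20). Taking the maximum gives a start of minute 145, and it finishes at 145 + 39 = minute 184.
Task 5 has to wait for task 4 (finishes minute 184); task 3 (finishes minute 145). The latest of these is minute 184, so task 5 runs minute 184 to 184 + 45 = minute 229.
For task 6: task 5 (finishes minute 229, plus 15-minute gap → minute 244); task 1 (finishes minute 20). Taking the maximum gives a start of minute 244, and it finishes at 244 + 35 = minute 279.
Every task is finished by minute 279, which is no later than the deadline of 302, so the schedule is feasible.

Yes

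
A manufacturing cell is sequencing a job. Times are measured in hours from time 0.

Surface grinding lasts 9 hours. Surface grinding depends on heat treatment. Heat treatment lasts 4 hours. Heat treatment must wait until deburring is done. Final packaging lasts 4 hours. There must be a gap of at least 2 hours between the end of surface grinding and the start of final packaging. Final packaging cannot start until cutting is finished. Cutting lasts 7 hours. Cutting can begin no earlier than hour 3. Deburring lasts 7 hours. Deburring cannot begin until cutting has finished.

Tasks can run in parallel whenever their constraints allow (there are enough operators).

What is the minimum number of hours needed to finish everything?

After its own release at hour 3, cutting can start at hour 3 and finishes at hour 10.
After cutting (finishes hour 10), deburring can start at hour 10 and finishes at hour 17.
Heat treatment waits on deburring (finishes hour 17), so it starts at hour 17 and finishes at 17 + 4 = hour 21.
After heat treatment (finishes hour 21), surface grinding can start at hour 21 and finishes at hour 30.
For final packaging: surface grinding (finishes hour 30, plus 2-hour gap → hour 32); cutting (finishes hour 10). Taking the maximum gives a start of hour 32, and it finishes at 32 + 4 = hour 36.
All tasks are finished once the last one completes. Finish times: Cutting at 10, Deburring at 17, Heat treatment at 21, Surface grinding at 30, Final packaging at 36. The latest is hour 36.

36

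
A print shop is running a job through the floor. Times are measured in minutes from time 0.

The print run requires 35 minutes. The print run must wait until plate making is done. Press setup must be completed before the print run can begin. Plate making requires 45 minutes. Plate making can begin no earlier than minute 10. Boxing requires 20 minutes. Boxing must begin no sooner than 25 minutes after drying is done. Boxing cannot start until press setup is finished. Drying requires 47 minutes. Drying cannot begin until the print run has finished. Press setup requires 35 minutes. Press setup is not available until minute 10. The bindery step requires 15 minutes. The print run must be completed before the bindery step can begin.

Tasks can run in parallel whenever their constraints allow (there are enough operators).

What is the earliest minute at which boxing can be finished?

182

Press setup cannot begin until its own release at minute 10. It runs from minute 10 to 10 + 35 = minute 45.
After its own release at minute 10, plate making can start at minute 10 and finishes at minute 55.
The print run has to wait for plate making (finishes minute 55); press setup (finishes minute 45). The latest of these is minute 55, so the print run runs minute 55 to 55 + 35 = minute 90.
Drying waits on the print run (finishes minute 90), so it starts at minute 90 and finishes at 90 + 47 = minute 137.
Boxing needs all of drying (finishes minute 137, plus 25-minute gap → minute 162); press setup (finishes minute 45). That puts its earliest start at minute 162; it finishes at 162 + 20 = minute 182.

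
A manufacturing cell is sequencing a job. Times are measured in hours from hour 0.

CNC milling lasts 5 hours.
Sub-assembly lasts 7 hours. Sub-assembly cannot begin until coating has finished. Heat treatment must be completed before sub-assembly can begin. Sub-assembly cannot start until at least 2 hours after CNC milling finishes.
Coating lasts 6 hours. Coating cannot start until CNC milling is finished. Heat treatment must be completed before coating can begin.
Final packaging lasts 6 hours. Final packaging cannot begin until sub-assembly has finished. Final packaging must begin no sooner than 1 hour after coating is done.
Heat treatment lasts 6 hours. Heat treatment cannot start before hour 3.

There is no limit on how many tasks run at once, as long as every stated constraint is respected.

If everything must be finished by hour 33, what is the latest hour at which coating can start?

14

Final packaging must finish by hour 33; it takes 6 hours, so it must start by 33 − 6 = hour 27.
Sub-assembly has to be done before final packaging (must start by hour 27). That means finishing by hour 27, i.e. starting by 27 − 7 = hour 20.
Coating feeds sub-assembly (must start by hour 20); final packaging (must start by hour 27, minus 1-hour gap → hour 26). Taking the minimum, coating must finish by hour 20 and start by 20 − 6 = hour 14.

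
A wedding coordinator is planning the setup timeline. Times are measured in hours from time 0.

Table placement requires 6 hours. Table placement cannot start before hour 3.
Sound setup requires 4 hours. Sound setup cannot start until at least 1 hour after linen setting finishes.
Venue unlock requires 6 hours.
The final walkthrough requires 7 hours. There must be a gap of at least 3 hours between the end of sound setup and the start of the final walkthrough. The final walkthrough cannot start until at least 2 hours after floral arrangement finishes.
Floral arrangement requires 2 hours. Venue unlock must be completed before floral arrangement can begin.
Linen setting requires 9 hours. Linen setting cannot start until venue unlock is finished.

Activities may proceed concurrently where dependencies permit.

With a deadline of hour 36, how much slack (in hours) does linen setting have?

6

Venue unlock has no prerequisites, so it starts at hour 0 and finishes at hour 6.
Linen setting cannot begin until venue unlock (finishes hour 6). It runs from hour 6 to 6 + 9 = hour 15.

Working backward from the deadline:
The final walkthrough has no dependents, so it just needs to finish by hour 36. Starting by 36 − 7 = hour 29 achieves that.
Since the final walkthrough (must start by hour 29, minus 3-hour gap → hour 26) depends on it, sound setup must finish by hour 26. Backing off its 4-hour duration gives a latest start of hour 22.
Linen setting has to be done before sound setup (must start by hour 22, minus 1-hour gap → hour 21). That means finishing by hour 21, i.e. starting by 21 − 9 = hour 12.
So linen setting can start as early as hour 6 and as late as hour 12, giving 12 − 6 = 6 hours of slack.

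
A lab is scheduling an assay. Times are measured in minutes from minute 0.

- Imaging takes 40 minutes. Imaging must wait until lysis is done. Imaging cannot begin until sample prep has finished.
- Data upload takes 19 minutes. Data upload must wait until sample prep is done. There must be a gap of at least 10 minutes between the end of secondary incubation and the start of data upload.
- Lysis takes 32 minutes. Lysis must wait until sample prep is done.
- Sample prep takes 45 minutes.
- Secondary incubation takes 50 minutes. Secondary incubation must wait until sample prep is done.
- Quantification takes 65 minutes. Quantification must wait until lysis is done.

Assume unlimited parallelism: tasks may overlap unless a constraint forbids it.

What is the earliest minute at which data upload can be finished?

Sample prep can start immediately at minute 0; it finishes at minute 45.
After sample prep (finishes minute 45), secondary incubation can start at minute 45 and finishes at minute 95.
Data upload needs all of sample prep (finishes minute 45); secondary incubation (finishes minute 95, plus 10-minute gap → minute 105). That puts its earliest start at minute 105; it finishes at 105 + 19 = minute 124.

124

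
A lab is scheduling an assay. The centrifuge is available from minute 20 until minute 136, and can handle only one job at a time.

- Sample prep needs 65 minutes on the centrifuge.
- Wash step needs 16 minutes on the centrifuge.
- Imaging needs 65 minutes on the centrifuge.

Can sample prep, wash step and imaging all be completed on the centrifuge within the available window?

No

The centrifuge window is 136 − 20 = 116 minutes.
Running back to back, the jobs need 65 + 16 + 65 = 146 minutes on the centrifuge.
Since 146 > 116, they cannot all fit.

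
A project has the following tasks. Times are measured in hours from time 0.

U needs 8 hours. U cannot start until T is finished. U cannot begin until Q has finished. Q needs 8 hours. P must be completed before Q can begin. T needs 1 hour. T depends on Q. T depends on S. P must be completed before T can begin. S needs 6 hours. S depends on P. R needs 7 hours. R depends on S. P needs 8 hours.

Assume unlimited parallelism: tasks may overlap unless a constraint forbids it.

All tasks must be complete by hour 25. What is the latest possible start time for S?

To finish by hour 25, U (duration 8) must start no later than hour 17.
T must finish before U (must start by hour 17). With a 1-hour duration, T must start by 17 − 1 = hour 16.
R must finish by hour 25; it takes 7 hours, so it must start by 25 − 7 = hour 18.
For S: R (must start by hour 18); T (must start by hour 16). The most restrictive is hour 16; with a 6-hour duration, S must start by hour 10.

10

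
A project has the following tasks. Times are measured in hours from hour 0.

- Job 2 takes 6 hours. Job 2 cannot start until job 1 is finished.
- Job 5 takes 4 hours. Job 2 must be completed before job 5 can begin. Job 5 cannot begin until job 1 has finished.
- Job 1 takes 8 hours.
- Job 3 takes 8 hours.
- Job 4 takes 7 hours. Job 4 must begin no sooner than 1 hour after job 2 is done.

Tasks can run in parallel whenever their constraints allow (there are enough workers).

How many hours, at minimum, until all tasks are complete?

Job 3 has no prerequisites, so it starts at hour 0 and finishes at hour 8.
Job 1 has no prerequisites, so it starts at hour 0 and finishes at hour 8.
Job 2 waits on job 1 (finishes hour 8), so it starts at hour 8 and finishes at 8 + 6 = hour 14.
Job 5 cannot start until job 2 (finishes hour 14); job 1 (finishes hour 8). The controlling bound is hour 14, so job 5 finishes at 14 + 4 = hour 18.
Job 4 waits on job 2 (finishes hour 14, plus 1-hour gap → hour 15), so it starts at hour 15 and finishes at 15 + 7 = hour 22.
All tasks are finished once the last one completes. Finish times: Job 1 at 8, Job 2 at 14, Job 3 at 8, Job 4 at 22, Job 5 at 18. The latest is hour 22.

22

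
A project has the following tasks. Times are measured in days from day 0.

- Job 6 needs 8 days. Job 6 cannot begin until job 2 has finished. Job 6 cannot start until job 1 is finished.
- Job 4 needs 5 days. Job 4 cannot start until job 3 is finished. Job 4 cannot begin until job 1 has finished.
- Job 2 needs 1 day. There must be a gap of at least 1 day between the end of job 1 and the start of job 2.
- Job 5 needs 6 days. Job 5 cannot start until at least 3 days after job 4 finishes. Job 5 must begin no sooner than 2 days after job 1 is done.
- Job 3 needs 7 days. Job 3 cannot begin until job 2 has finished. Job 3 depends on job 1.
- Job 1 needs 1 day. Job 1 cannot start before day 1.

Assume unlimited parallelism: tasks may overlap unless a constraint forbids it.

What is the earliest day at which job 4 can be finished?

After its own release at day 1, job 1 can start at day 1 and finishes at day 2.
After job 1 (finishes day 2, plus 1-day gap → day 3), job 2 can start at day 3 and finishes at day 4.
Job 3 needs all of job 2 (finishes day 4); job 1 (finishes day 2). That puts its earliest start at day 4; it finishes at 4 + 7 = day 11.
Job 4 cannot start until job 3 (finishes day 11); job 1 (finishes day 2). The controlling bound is day 11, so job 4 finishes at 11 + 5 = day 16.

16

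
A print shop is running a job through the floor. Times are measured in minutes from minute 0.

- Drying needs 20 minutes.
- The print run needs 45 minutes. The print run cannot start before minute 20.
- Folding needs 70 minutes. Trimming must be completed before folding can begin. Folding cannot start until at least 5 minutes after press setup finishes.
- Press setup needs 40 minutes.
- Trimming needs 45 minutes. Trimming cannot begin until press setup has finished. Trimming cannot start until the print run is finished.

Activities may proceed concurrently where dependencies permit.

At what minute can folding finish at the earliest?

After its own release at minute 20, the print run can start at minute 20 and finishes at minute 65.
Press setup can start immediately at minute 0; it finishes at minute 40.
Trimming has to wait for press setup (finishes minute 40); the print run (finishes minute 65). The latest of these is minute 65, so trimming runs minute 65 to 65 + 45 = minute 110.
Folding has to wait for trimming (finishes minute 110); press setup (finishes minute 40, plus 5-minute gap → minute 45). The latest of these is minute 110, so folding runs minute 110 to 110 + 70 = minute 180.

180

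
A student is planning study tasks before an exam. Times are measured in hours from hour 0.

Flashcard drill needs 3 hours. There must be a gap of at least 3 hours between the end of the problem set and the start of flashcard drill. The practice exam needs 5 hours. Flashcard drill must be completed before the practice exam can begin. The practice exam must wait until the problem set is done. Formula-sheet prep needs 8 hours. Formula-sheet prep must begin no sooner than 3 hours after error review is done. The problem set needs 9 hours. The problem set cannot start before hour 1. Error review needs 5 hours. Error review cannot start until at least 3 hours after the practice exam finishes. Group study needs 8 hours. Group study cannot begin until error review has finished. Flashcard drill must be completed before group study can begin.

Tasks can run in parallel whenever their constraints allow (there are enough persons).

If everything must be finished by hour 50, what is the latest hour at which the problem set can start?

11

Group study must finish by hour 50; it takes 8 hours, so it must start by 50 − 8 = hour 42.
Formula-sheet prep has no dependents, so it just needs to finish by hour 50. Starting by 50 − 8 = hour 42 achieves that.
Error review feeds group study (must start by hour 42); formula-sheet prep (must start by hour 42, minus 3-hour gap → hour 39). Taking the minimum, error review must finish by hour 39 and start by 39 − 5 = hour 34.
Since error review (must start by hour 34, minus 3-hour gap → hour 31) depends on it, the practice exam must finish by hour 31. Backing off its 5-hour duration gives a latest start of hour 26.
Flashcard drill feeds the practice exam (must start by hour 26); group study (must start by hour 42). Taking the minimum, flashcard drill must finish by hour 26 and start by 26 − 3 = hour 23.
For the problem set: flashcard drill (must start by hour 23, minus 3-hour gap → hour 20); the practice exam (must start by hour 26). The most restrictive is hour 20; with a 9-hour duration, the problem set must start by hour 11.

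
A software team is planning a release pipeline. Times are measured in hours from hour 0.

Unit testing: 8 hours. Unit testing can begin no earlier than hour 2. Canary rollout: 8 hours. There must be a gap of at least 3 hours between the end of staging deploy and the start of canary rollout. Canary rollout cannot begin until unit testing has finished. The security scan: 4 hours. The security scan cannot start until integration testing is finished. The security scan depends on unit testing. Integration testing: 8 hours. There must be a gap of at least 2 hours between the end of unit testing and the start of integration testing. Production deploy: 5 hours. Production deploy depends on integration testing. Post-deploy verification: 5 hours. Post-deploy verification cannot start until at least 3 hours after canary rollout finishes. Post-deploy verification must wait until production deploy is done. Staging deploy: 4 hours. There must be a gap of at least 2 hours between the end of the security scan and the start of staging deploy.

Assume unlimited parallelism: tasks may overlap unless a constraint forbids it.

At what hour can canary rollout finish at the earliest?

41

Unit testing waits on its own release at hour 2, so it starts at hour 2 and finishes at 2 + 8 = hour 10.
After unit testing (finishes hour 10, plus 2-hour gap → hour 12), integration testing can start at hour 12 and finishes at hour 20.
The security scan has to wait for integration testing (finishes hour 20); unit testing (finishes hour 10). The latest of these is hour 20, so the security scan runs hour 20 to 20 + 4 = hour 24.
Staging deploy cannot begin until the security scan (finishes hour 24, plus 2-hour gap → hour 26). It runs from hour 26 to 26 + 4 = hour 30.
Canary rollout needs all of staging deploy (finishes hour 30, plus 3-hour gap → hour 33); unit testing (finishes hour 10). That puts its earliest start at hour 33; it finishes at 33 + 8 = hour 41.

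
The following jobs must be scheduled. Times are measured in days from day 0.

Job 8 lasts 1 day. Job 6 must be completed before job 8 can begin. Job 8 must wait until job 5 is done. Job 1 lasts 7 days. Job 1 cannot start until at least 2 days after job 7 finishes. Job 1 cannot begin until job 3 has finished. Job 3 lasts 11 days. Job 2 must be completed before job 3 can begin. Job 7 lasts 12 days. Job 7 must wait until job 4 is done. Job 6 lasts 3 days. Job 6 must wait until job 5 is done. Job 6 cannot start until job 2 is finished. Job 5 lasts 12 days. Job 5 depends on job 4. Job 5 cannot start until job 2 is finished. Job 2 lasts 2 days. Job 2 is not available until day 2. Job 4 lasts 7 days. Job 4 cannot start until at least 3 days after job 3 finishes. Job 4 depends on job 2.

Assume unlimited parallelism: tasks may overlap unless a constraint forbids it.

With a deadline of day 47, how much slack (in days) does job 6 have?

Job 2 waits on its own release at day 2, so it starts at day 2 and finishes at 2 + 2 = day 4.
Job 3 waits on job 2 (finishes day 4), so it starts at day 4 and finishes at 4 + 11 = day 15.
Job 4 cannot start until job 3 (finishes day 15, plus 3-day gap → day 18); job 2 (finishes day 4). The controlling bound is day 18, so job 4 finishes at 18 + 7 = day 25.
For job 5: job 4 (finishes day 25); job 2 (finishes day 4). Taking the maximum gives a start of day 25, and it finishes at 25 + 12 = day 37.
Job 6 has to wait for job 5 (finishes day 37); job 2 (finishes day 4). The latest of these is day 37, so job 6 runs day 37 to 37 + 3 = day 40.

Working backward from the deadline:
Nothing follows job 8; the deadline of day 47 is its only limit. It must start by 47 − 1 = day 46.
Job 6 must finish before job 8 (must start by day 46). With a 3-day duration, job 6 must start by 46 − 3 = day 43.
So job 6 can start as early as day 37 and as late as day 43, giving 43 − 37 = 6 days of slack.

6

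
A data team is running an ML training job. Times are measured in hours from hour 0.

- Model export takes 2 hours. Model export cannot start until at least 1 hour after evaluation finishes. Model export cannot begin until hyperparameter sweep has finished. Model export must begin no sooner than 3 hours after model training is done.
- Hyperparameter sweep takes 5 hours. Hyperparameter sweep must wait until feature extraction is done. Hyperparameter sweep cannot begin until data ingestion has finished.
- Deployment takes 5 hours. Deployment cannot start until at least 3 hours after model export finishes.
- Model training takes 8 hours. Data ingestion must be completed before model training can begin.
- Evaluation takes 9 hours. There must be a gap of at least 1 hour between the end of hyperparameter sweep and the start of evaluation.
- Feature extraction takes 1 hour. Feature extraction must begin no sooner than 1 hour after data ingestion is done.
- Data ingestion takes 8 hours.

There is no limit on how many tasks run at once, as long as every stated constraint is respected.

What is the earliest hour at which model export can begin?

26

Nothing blocks data ingestion, so it runs from hour 0 to hour 8.
After data ingestion (finishes hour 8), model training can start at hour 8 and finishes at hour 16.
After data ingestion (finishes hour 8, plus 1-hour gap → hour 9), feature extraction can start at hour 9 and finishes at hour 10.
Hyperparameter sweep needs all of feature extraction (finishes hour 10); data ingestion (finishes hour 8). That puts its earliest start at hour 10; it finishes at 10 + 5 = hour 15.
After hyperparameter sweep (finishes hour 15, plus 1-hour gap → hour 16), evaluation can start at hour 16 and finishes at hour 25.
Model export waits on evaluation (finishes hour 25, plus 1-hour gap → hour 26); hyperparameter sweep (finishes hour 15); model training (finishes hour 16, plus 3-hour gap → hour 19). The latest of these is hour 26, which is the earliest model export can start.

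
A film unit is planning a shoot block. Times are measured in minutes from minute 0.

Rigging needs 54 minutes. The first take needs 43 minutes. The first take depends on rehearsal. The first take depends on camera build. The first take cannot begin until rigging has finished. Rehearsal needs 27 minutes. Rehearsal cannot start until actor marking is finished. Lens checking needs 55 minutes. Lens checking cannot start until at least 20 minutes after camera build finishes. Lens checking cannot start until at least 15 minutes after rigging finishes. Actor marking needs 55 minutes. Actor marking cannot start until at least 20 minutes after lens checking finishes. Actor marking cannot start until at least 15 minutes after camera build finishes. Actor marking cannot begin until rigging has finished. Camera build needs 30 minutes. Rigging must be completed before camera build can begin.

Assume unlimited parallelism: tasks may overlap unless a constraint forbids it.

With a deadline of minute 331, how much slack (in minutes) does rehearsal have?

Nothing blocks rigging, so it runs from minute 0 to minute 54.
After rigging (finishes minute 54), camera build can start at minute 54 and finishes at minute 84.
For lens checking: camera build (finishes minute 84, plus 20-minute gap → minute 104); rigging (finishes minute 54, plus 15-minute gap → minute 69). Taking the maximum gives a start of minute 104, and it finishes at 104 + 55 = minute 159.
Actor marking has to wait for lens checking (finishes minute 159, plus 20-minute gap → minute 179); camera build (finishes minute 84, plus 15-minute gap → minute 99); rigging (finishes minute 54). The latest of these is minute 179, so actor marking runs minute 179 to 179 + 55 = minute 234.
Rehearsal waits on actor marking (finishes minute 234), so it starts at minute 234 and finishes at 234 + 27 = minute 261.

Working backward from the deadline:
Nothing follows the first take; the deadline of minute 331 is its only limit. It must start by 331 − 43 = minute 288.
Rehearsal has to be done before the first take (must start by minute 288). That means finishing by minute 288, i.e. starting by 288 − 27 = minute 261.
So rehearsal can start as early as minute 234 and as late as minute 261, giving 261 − 234 = 27 minutes of slack.

27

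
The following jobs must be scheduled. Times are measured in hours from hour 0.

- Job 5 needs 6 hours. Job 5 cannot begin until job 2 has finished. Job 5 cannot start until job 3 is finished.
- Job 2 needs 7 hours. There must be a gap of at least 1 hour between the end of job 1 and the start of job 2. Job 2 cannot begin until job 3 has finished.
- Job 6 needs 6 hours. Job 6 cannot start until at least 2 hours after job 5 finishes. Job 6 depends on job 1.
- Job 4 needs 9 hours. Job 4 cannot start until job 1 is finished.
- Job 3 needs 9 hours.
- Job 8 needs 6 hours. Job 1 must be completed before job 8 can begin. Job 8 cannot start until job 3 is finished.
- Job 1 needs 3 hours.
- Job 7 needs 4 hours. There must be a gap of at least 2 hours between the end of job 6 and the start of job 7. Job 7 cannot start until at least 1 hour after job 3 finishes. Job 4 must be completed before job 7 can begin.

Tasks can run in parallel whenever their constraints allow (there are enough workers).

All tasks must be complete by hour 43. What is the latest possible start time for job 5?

23

Job 7 must finish by hour 43; it takes 4 hours, so it must start by 43 − 4 = hour 39.
Job 6 has to be done before job 7 (must start by hour 39, minus 2-hour gap → hour 37). That means finishing by hour 37, i.e. starting by 37 − 6 = hour 31.
Job 5 must finish before job 6 (must start by hour 31, minus 2-hour gap → hour 29). With a 6-hour duration, job 5 must start by 29 − 6 = hour 23.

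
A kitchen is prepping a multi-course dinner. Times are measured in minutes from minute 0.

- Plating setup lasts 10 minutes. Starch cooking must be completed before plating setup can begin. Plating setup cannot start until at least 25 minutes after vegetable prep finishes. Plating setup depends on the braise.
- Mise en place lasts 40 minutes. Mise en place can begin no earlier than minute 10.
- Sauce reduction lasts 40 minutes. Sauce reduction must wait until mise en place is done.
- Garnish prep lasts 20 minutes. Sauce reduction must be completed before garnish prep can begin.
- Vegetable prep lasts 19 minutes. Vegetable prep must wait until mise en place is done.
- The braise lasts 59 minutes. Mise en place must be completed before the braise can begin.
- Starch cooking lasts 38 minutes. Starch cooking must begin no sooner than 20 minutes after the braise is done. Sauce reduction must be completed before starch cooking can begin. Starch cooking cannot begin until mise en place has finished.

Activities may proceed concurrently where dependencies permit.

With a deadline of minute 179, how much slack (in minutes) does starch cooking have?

2

Mise en place waits on its own release at minute 10, so it starts at minute 10 and finishes at 10 + 40 = minute 50.
Sauce reduction cannot begin until mise en place (finishes minute 50). It runs from minute 50 to 50 + 40 = minute 90.
The braise cannot begin until mise en place (finishes minute 50). It runs from minute 50 to 50 + 59 = minute 109.
Starch cooking cannot start until the braise (finishes minute 109, plus 20-minute gap → minute 129); sauce reduction (finishes minute 90); mise en place (finishes minute 50). The controlling bound is minute 129, so starch cooking finishes at 129 + 38 = minute 167.

Working backward from the deadline:
Plating setup has no dependents, so it just needs to finish by minute 179. Starting by 179 − 10 = minute 169 achieves that.
Starch cooking feeds into plating setup (must start by minute 169); so starch cooking must finish by minute 169 and therefore start by minute 131.
So starch cooking can start as early as minute 129 and as late as minute 131, giving 131 − 129 = 2 minutes of slack.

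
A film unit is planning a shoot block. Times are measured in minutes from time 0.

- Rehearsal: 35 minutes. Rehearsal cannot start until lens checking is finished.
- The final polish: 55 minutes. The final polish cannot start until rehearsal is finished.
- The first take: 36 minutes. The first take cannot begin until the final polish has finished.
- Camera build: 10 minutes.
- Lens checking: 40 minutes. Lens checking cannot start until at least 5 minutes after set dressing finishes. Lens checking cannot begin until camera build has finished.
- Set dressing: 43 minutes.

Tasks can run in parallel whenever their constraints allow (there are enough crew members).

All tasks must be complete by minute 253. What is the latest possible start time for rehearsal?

The first take has no dependents, so it just needs to finish by minute 253. Starting by 253 − 36 = minute 217 achieves that.
The final polish must finish before the first take (must start by minute 217). With a 55-minute duration, the final polish must start by 217 − 55 = minute 162.
Since the final polish (must start by minute 162) depends on it, rehearsal must finish by minute 162. Backing off its 35-minute duration gives a latest start of minute 127.

127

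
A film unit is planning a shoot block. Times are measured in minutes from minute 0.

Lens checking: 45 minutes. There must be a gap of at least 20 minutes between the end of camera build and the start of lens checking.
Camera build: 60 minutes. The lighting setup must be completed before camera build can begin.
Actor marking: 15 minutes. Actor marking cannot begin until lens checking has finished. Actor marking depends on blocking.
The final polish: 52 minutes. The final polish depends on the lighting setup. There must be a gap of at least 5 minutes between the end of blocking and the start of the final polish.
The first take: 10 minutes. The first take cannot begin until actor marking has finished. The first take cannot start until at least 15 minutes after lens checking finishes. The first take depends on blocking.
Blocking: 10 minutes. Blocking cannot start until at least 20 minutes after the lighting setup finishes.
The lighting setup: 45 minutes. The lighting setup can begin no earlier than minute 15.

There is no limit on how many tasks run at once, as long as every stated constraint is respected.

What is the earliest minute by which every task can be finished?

The lighting setup waits on its own release at minute 15, so it starts at minute 15 and finishes at 15 + 45 = minute 60.
Blocking cannot begin until the lighting setup (finishes minute 60, plus 20-minute gap → minute 80). It runs from minute 80 to 80 + 10 = minute 90.
For the final polish: the lighting setup (finishes minute 60); blocking (finishes minute 90, plus 5-minute gap → minute 95). Taking the maximum gives a start of minute 95, and it finishes at 95 + 52 = minute 147.
Camera build cannot begin until the lighting setup (finishes minute 60). It runs from minute 60 to 60 + 60 = minute 120.
Lens checking waits on camera build (finishes minute 120, plus 20-minute gap → minute 140), so it starts at minute 140 and finishes at 140 + 45 = minute 185.
Actor marking cannot start until lens checking (finishes minute 185); blocking (finishes minute 90). The controlling bound is minute 185, so actor marking finishes at 185 + 15 = minute 200.
For the first take: actor marking (finishes minute 200); lens checking (finishes minute 185, plus 15-minute gap → minute 200); blocking (finishes minute 90). Taking the maximum gives a start of minute 200, and it finishes at 200 + 10 = minute 210.
All tasks are finished once the last one completes. Finish times: The lighting setup at 60, Camera build at 120, Lens checking at 185, Blocking at 90, Actor marking at 200, The final polish at 147, The first take at 210. The latest is minute 210.

210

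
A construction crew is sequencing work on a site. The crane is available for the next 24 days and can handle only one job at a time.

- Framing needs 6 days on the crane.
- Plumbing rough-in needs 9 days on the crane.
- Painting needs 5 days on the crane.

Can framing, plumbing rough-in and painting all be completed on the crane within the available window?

Yes

Running back to back, the jobs need 6 + 9 + 5 = 20 days on the crane.
Since 20 ≤ 24, they fit within the window.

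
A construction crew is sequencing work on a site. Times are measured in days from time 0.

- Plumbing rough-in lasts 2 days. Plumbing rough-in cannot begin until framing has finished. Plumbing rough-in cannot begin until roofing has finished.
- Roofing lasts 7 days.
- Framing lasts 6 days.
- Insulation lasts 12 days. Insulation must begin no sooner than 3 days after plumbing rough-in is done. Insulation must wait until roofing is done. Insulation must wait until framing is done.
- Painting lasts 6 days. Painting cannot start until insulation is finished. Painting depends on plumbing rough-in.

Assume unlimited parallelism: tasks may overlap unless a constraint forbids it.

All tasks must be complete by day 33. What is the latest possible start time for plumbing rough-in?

To finish by day 33, painting (duration 6) must start no later than day 27.
Insulation must finish before painting (must start by day 27). With a 12-day duration, insulation must start by 27 − 12 = day 15.
Plumbing rough-in must finish in time for insulation (must start by day 15, minus 3-day gap → day 12); painting (must start by day 27). The tightest is day 12, so plumbing rough-in must start by 12 − 2 = day 10.

10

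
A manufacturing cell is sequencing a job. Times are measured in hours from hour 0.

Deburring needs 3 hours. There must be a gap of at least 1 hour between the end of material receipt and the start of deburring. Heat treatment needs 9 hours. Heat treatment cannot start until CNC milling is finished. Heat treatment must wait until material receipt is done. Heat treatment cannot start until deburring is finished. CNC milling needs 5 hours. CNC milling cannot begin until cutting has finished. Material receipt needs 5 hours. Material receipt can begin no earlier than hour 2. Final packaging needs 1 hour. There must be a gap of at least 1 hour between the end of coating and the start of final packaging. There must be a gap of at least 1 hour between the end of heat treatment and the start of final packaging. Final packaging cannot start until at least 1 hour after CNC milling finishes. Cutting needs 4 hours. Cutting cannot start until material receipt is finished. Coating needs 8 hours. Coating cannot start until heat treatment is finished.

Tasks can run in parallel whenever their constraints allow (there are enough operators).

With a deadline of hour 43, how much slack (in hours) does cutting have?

Material receipt cannot begin until its own release at hour 2. It runs from hour 2 to 2 + 5 = hour 7.
Cutting waits on material receipt (finishes hour 7), so it starts at hour 7 and finishes at 7 + 4 = hour 11.

Working backward from the deadline:
To finish by hour 43, final packaging (duration 1) must start no later than hour 42.
Coating has to be done before final packaging (must start by hour 42, minus 1-hour gap → hour 41). That means finishing by hour 41, i.e. starting by 41 − 8 = hour 33.
Heat treatment has several dependents: coating (must start by hour 33); final packaging (must start by hour 42, minus 1-hour gap → hour 41). The earliest of those limits is hour 33, so heat treatment must start by 33 − 9 = hour 24.
CNC milling has several dependents: heat treatment (must start by hour 24); final packaging (must start by hour 42, minus 1-hour gap → hour 41). The earliest of those limits is hour 24, so CNC milling must start by 24 − 5 = hour 19.
Since CNC milling (must start by hour 19) depends on it, cutting must finish by hour 19. Backing off its 4-hour duration gives a latest start of hour 15.
So cutting can start as early as hour 7 and as late as hour 15, giving 15 − 7 = 8 hours of slack.

8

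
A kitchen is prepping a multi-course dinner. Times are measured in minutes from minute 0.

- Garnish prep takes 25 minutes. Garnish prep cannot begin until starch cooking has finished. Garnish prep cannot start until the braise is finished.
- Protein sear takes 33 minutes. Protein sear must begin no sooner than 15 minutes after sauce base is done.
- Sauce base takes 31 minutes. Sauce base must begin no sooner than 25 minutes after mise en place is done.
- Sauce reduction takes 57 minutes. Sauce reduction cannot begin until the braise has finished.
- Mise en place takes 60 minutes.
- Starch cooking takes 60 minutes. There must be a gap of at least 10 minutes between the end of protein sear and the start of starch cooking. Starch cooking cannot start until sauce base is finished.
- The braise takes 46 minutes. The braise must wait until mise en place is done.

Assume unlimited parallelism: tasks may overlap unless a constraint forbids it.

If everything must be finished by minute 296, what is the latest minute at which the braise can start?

193

Garnish prep has no dependents, so it just needs to finish by minute 296. Starting by 296 − 25 = minute 271 achieves that.
Sauce reduction must finish by minute 296; it takes 57 minutes, so it must start by 296 − 57 = minute 239.
For the braise: sauce reduction (must start by minute 239); garnish prep (must start by minute 271). The most restrictive is minute 239; with a 46-minute duration, the braise must start by minute 193.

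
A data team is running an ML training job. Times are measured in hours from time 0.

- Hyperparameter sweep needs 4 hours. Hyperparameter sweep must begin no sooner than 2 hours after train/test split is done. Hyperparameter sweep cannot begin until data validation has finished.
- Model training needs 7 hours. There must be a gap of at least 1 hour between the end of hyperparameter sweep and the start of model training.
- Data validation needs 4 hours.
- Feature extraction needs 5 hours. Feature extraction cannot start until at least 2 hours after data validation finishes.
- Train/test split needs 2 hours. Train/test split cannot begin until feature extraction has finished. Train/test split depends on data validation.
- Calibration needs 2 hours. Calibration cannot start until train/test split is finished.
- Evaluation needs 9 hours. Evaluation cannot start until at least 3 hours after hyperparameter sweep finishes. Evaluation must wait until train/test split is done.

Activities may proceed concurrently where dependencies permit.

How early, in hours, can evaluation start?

22

Data validation can start immediately at hour 0; it finishes at hour 4.
After data validation (finishes hour 4, plus 2-hour gap → hour 6), feature extraction can start at hour 6 and finishes at hour 11.
Train/test split needs all of feature extraction (finishes hour 11); data validation (finishes hour 4). That puts its earliest start at hour 11; it finishes at 11 + 2 = hour 13.
For hyperparameter sweep: train/test split (finishes hour 13, plus 2-hour gap → hour 15); data validation (finishes hour 4). Taking the maximum gives a start of hour 15, and it finishes at 15 + 4 = hour 19.
Evaluation waits on hyperparameter sweep (finishes hour 19, plus 3-hour gap → hour 22); train/test split (finishes hour 13). The latest of these is hour 22, which is the earliest evaluation can start.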